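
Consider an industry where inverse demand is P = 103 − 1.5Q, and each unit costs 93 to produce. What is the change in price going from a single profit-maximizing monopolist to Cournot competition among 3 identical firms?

Monopoly sets MR = MC: 103 − 3Q = 93 ⇒ Q = 10/3, P = 103 − 1.5·10/3 = 98.
In a 3-firm Cournot equilibrium, symmetry and the first-order condition give q = (103 − 93)/(6) = 5/3. So Q = 5 and P = 95.5.
Change in price: 95.5 − 98 = −2.5.

P falls by 2.5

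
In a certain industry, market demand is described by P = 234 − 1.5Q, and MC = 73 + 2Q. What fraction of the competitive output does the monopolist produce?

Monopoly sets MR = MC: 234 − 3Q = 73 + 2Q ⇒ Q = 32.2, P = 234 − 1.5·32.2 = 185.7.
Under competition P = MC: 234 − 1.5Q = 73 + 2Q ⇒ Q = 46, P = 165.
Ratio Q_m/Q_c = 32.2/46 = 0.7.

Q_m/Q_c = 0.7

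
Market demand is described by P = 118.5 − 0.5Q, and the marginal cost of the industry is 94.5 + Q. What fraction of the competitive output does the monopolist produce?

Monopoly sets MR = MC: 118.5 − Q = 94.5 + Q ⇒ Q = 12, P = 118.5 − 0.5·12 = 112.5.
Competitive equilibrium sets price equal to marginal cost: 118.5 − 0.5Q = 94.5 + Q, so Q = 16 and P = 110.5.
Ratio Q_m/Q_c = 12/16 = 0.75.

Q_m/Q_c = 0.75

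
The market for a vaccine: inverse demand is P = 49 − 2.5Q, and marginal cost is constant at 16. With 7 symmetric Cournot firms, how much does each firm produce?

With 7 symmetric Cournot firms, each firm's FOC gives 49 − 20q = 16, so q = 1.65, Q = 7·1.65 = 11.55, and P = 20.125.

q_i = 1.65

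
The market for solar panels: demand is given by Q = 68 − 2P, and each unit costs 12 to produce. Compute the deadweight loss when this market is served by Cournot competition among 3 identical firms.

Inverting demand: P = 34 − 0.5Q.
Competitive firms price at marginal cost: P = 12, giving Q = 44.
Cournot with 3 identical firms: the symmetric best-response condition is 34 − 2q = 12. Each firm produces q = 11, total output Q = 33, price P = 17.5.
DWL is the triangle between Q = 33 and Q = 44: ½·(44 − 33)·(17.5 − 12) = 30.25.

DWL = 30.25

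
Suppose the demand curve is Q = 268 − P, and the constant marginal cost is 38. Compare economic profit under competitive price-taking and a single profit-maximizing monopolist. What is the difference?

Inverting demand: P = 268 − Q.
Competitive firms price at marginal cost: P = 38, giving Q = 230.
Profit = (38 − 38)·230 = 0.
A monopolist chooses Q where MR = MC. MR = 268 − 2Q; setting this equal to 38 gives Q = 115 and P = 153.
Profit = (153 − 38)·115 = 13225.
Change in economic profit: 13225 − 0 = 13225.

Economic profit rises by 13225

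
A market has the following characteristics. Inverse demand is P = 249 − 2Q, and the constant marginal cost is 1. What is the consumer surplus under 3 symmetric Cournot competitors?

CS = 8649

In a 3-firm Cournot equilibrium, symmetry and the first-order condition give q = (249 − 1)/(8) = 31. So Q = 93 and P = 63.
CS = ½·(249 − 63)·93 = 8649.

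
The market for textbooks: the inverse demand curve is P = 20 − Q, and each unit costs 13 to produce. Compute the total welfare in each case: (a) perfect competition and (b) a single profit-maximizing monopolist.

Competitive firms price at marginal cost: P = 13, giving Q = 7.
CS = ½·(20 − 13)·7 = 24.5; PS = (13 − 13)·7 = 0; TS = 24.5.
A monopolist chooses Q where MR = MC. MR = 20 − 2Q; setting this equal to 13 gives Q = 3.5 and P = 16.5.
CS = ½·(20 − 16.5)·3.5 = 6.125; PS = (16.5 − 13)·3.5 = 12.25; TS = 18.375.

Competition: TS = 24.5; Monopoly: TS = 18.375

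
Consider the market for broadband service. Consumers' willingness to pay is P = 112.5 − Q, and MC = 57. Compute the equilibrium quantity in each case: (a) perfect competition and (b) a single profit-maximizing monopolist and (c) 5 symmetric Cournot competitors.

Competition: Q = 55.5; Monopoly: Q = 27.75; Cournot: Q = 46.25

Competitive firms price at marginal cost: P = 57, giving Q = 55.5.
A monopolist chooses Q where MR = MC. MR = 112.5 − 2Q; setting this equal to 57 gives Q = 27.75 and P = 84.75.
In a 5-firm Cournot equilibrium, symmetry and the first-order condition give q = (112.5 − 57)/(6) = 9.25. So Q = 46.25 and P = 66.25.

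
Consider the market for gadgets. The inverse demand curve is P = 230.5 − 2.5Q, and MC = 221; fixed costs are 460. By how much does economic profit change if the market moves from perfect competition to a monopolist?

Under competition P = MC = 221, so Q = (230.5 − 221)/2.5 = 3.8.
Profit = (221 − 221)·3.8 − 460 = −460.
The monopolist equates marginal revenue to marginal cost: 230.5 − 5Q = 221, so Q = 1.9. From demand, P = 225.75.
Profit = (225.75 − 221)·1.9 − 460 = −450.975.
Change in economic profit: −450.975 − −460 = 9.025.

Economic profit rises by 9.025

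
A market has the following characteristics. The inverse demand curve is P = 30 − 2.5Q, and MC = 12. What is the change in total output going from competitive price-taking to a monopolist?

Under competition P = MC = 12, so Q = (30 − 12)/2.5 = 7.2.
A monopolist chooses Q where MR = MC. MR = 30 − 5Q; setting this equal to 12 gives Q = 3.6 and P = 21.
Change in total output: 3.6 − 7.2 = −3.6.

Total output falls by 3.6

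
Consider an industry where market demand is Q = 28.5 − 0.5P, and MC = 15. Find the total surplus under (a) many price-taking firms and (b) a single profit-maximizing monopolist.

Competition: TS = 441; Monopoly: TS = 330.75

Inverting demand: P = 57 − 2Q.
Perfect competition: P = MC = 15, so 57 − 2Q = 15 and Q = 21.
CS = ½·(57 − 15)·21 = 441; PS = (15 − 15)·21 = 0; TS = 441.
A monopolist chooses Q where MR = MC. MR = 57 − 4Q; setting this equal to 15 gives Q = 10.5 and P = 36.
CS = ½·(57 − 36)·10.5 = 110.25; PS = (36 − 15)·10.5 = 220.5; TS = 330.75.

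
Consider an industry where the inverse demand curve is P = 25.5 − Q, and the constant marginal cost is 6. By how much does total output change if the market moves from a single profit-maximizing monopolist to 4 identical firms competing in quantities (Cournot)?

The monopolist equates marginal revenue to marginal cost: 25.5 − 2Q = 6, so Q = 9.75. From demand, P = 15.75.
With 4 symmetric Cournot firms, each firm's FOC gives 25.5 − 5q = 6, so q = 3.9, Q = 4·3.9 = 15.6, and P = 9.9.
Change in total output: 15.6 − 9.75 = 5.85.

Total output rises by 5.85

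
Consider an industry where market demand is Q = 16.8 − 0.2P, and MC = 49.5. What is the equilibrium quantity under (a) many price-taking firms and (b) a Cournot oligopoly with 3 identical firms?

Competition: Q = 6.9; Cournot: Q = 5.175

Inverting demand: P = 84 − 5Q.
Perfect competition: P = MC = 49.5, so 84 − 5Q = 49.5 and Q = 6.9.
Cournot with 3 identical firms: the symmetric best-response condition is 84 − 20q = 49.5. Each firm produces q = 1.725, total output Q = 5.175, price P = 58.125.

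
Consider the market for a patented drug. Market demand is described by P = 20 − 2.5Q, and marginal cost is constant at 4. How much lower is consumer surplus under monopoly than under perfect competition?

CS falls by 38.4

Competitive firms price at marginal cost: P = 4, giving Q = 6.4.
CS = ½·(20 − 4)·6.4 = 51.2.
Monopoly sets MR = MC: 20 − 5Q = 4 ⇒ Q = 3.2, P = 20 − 2.5·3.2 = 12.
CS = ½·(20 − 12)·3.2 = 12.8.
Change in consumer surplus: 12.8 − 51.2 = −38.4.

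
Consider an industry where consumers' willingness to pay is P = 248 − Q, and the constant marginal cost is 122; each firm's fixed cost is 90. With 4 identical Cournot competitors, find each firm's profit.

In a 4-firm Cournot equilibrium, symmetry and the first-order condition give q = (248 − 122)/(5) = 25.2. So Q = 100.8 and P = 147.2.
Each firm's profit = (147.2 − 122)·25.2 − 90 = 545.04.

π_i = 545.04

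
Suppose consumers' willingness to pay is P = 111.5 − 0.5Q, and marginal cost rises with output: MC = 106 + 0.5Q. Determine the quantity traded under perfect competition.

Q = 5.5

Competitive equilibrium sets price equal to marginal cost: 111.5 − 0.5Q = 106 + 0.5Q, so Q = 5.5 and P = 108.75.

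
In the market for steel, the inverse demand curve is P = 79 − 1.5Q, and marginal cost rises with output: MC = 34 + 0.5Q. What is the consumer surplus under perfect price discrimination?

CS = 0

A perfectly discriminating monopolist sells every unit with P(Q) ≥ MC(Q), so output equals the competitive quantity Q = 22.5. Each buyer pays their reservation price, so CS = 0 and the firm captures all surplus.
CS = 0.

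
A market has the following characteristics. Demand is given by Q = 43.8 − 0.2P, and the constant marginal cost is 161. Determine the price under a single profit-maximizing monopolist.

Inverting demand: P = 219 − 5Q.
The monopolist equates marginal revenue to marginal cost: 219 − 10Q = 161, so Q = 5.8. From demand, P = 190.

P = 190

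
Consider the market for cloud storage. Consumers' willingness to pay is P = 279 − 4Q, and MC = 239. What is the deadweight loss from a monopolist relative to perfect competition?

Under competition P = MC = 239, so Q = (279 − 239)/4 = 10.
A monopolist chooses Q where MR = MC. MR = 279 − 8Q; setting this equal to 239 gives Q = 5 and P = 259.
DWL is the triangle between Q = 5 and Q = 10: ½·(10 − 5)·(259 − 239) = 50.

DWL = 50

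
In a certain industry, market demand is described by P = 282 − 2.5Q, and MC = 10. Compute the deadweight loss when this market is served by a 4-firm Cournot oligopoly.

DWL = 591.872

Competitive firms price at marginal cost: P = 10, giving Q = 108.8.
In a 4-firm Cournot equilibrium, symmetry and the first-order condition give q = (282 − 10)/(12.5) = 21.76. So Q = 87.04 and P = 64.4.
DWL is the triangle between Q = 87.04 and Q = 108.8: ½·(108.8 − 87.04)·(64.4 − 10) = 591.872.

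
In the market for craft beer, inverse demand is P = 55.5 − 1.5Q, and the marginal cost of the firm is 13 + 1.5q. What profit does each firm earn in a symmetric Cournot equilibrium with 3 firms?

π_i = 72.25

In a 3-firm Cournot equilibrium, symmetry and the first-order condition give q = (55.5 − 13)/(7.5) = 17/3. So Q = 17 and P = 30.
Each firm's profit = 30·17/3 − (13·17/3 + ½·1.5·(17/3)²) = 72.25.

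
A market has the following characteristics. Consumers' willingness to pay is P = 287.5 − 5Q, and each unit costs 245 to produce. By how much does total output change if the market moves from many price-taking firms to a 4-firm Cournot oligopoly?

Competitive firms price at marginal cost: P = 245, giving Q = 8.5.
Cournot with 4 identical firms: the symmetric best-response condition is 287.5 − 25q = 245. Each firm produces q = 1.7, total output Q = 6.8, price P = 253.5.
Change in total output: 6.8 − 8.5 = −1.7.

Q falls by 1.7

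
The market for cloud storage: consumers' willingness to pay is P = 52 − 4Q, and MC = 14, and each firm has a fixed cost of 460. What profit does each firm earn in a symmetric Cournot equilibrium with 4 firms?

π_i = −445.56

In a 4-firm Cournot equilibrium, symmetry and the first-order condition give q = (52 − 14)/(20) = 1.9. So Q = 7.6 and P = 21.6.
Each firm's profit = (21.6 − 14)·1.9 − 460 = −445.56.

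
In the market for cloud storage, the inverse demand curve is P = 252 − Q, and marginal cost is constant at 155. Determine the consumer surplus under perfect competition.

CS = 4704.5

Under competition P = MC = 155, so Q = (252 − 155)/1 = 97.
CS = ½·(252 − 155)·97 = 4704.5.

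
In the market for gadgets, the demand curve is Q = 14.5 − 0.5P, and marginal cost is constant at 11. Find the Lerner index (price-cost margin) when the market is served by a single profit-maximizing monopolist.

Inverting demand: P = 29 − 2Q.
Monopoly sets MR = MC: 29 − 4Q = 11 ⇒ Q = 4.5, P = 29 − 2·4.5 = 20.
Lerner index = (P − MC)/P = (20 − 11)/20 = 0.45.

Lerner index = 0.45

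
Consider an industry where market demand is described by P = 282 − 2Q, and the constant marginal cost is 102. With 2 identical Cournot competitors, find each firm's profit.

π_i = 1800

With 2 symmetric Cournot firms, each firm's FOC gives 282 − 6q = 102, so q = 30, Q = 2·30 = 60, and P = 162.
Each firm's profit = (162 − 102)·30 = 1800.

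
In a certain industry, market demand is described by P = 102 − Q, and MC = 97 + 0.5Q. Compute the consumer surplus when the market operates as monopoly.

A monopolist chooses Q where MR = MC. MR = 102 − 2Q; setting this equal to 97 + 0.5Q gives Q = 2 and P = 100.
CS = ½·(102 − 100)·2 = 2.

CS = 2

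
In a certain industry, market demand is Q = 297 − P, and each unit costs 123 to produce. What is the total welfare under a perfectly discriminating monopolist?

Inverting demand: P = 297 − Q.
With perfect price discrimination, output is the efficient level Q = 174 (where demand meets MC), but every buyer pays their willingness to pay: CS = 0 and PS = total surplus.
TS = 15138 (equal to competitive TS).

TS = 15138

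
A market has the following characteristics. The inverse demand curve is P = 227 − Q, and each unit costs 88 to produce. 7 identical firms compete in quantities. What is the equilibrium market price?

P = 105.375

With 7 symmetric Cournot firms, each firm's FOC gives 227 − 8q = 88, so q = 17.375, Q = 7·17.375 = 121.625, and P = 105.375.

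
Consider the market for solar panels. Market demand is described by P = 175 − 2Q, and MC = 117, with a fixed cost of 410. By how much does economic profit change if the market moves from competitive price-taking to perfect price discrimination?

Under competition P = MC = 117, so Q = (175 − 117)/2 = 29.
Profit = (117 − 117)·29 − 410 = −410.
Under first-degree price discrimination the firm charges each unit its demand price and produces up to where P = MC, i.e. Q = 29. Consumer surplus is zero; producer surplus equals total surplus.
PS equals the full surplus area, 841. Profit = 841 − 410 = 431.
Change in economic profit: 431 − −410 = 841.

Economic profit rises by 841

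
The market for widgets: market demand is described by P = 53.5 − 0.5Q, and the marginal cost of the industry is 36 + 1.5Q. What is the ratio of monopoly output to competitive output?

The monopolist equates marginal revenue to marginal cost: 53.5 − Q = 36 + 1.5Q, so Q = 7. From demand, P = 50.
Under competition P = MC: 53.5 − 0.5Q = 36 + 1.5Q ⇒ Q = 8.75, P = 49.125.
Ratio Q_m/Q_c = 7/8.75 = 0.8.

Q_m/Q_c = 0.8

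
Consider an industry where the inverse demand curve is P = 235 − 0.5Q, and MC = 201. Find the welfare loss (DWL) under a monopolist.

DWL = 289

Perfect competition: P = MC = 201, so 235 − 0.5Q = 201 and Q = 68.
Monopoly sets MR = MC: 235 − Q = 201 ⇒ Q = 34, P = 235 − 0.5·34 = 218.
DWL is the triangle between Q = 34 and Q = 68: ½·(68 − 34)·(218 − 201) = 289.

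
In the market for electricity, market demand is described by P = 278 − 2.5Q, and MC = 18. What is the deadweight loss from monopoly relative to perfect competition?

DWL = 3380

Competitive firms price at marginal cost: P = 18, giving Q = 104.
The monopolist equates marginal revenue to marginal cost: 278 − 5Q = 18, so Q = 52. From demand, P = 148.
DWL is the triangle between Q = 52 and Q = 104: ½·(104 − 52)·(148 − 18) = 3380.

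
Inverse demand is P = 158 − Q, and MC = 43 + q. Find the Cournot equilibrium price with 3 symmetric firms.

Cournot with 3 identical firms: the symmetric best-response condition is 158 − 4q = 43 + q. Each firm produces q = 23, total output Q = 69, price P = 89.

P = 89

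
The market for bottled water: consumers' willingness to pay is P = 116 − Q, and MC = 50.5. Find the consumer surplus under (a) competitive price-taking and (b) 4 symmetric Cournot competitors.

Perfect competition: P = MC = 50.5, so 116 − Q = 50.5 and Q = 65.5.
CS = ½·(116 − 50.5)·65.5 = 2145.125.
In a 4-firm Cournot equilibrium, symmetry and the first-order condition give q = (116 − 50.5)/(5) = 13.1. So Q = 52.4 and P = 63.6.
CS = ½·(116 − 63.6)·52.4 = 1372.88.

Competition: CS = 2145.125; Cournot: CS = 1372.88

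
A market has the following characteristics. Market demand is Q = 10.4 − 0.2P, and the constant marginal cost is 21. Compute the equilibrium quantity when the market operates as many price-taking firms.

Inverting demand: P = 52 − 5Q.
Perfect competition: P = MC = 21, so 52 − 5Q = 21 and Q = 6.2.

Q = 6.2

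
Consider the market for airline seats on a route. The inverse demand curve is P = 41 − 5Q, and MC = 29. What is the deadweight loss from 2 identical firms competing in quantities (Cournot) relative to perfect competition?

DWL = 1.6

Under competition P = MC = 29, so Q = (41 − 29)/5 = 2.4.
In a 2-firm Cournot equilibrium, symmetry and the first-order condition give q = (41 − 29)/(15) = 0.8. So Q = 1.6 and P = 33.
DWL is the triangle between Q = 1.6 and Q = 2.4: ½·(2.4 − 1.6)·(33 − 29) = 1.6.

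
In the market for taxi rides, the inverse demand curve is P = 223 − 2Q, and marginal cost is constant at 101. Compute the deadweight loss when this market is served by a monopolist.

Perfect competition: P = MC = 101, so 223 − 2Q = 101 and Q = 61.
A monopolist chooses Q where MR = MC. MR = 223 − 4Q; setting this equal to 101 gives Q = 30.5 and P = 162.
DWL is the triangle between Q = 30.5 and Q = 61: ½·(61 − 30.5)·(162 − 101) = 930.25.

DWL = 930.25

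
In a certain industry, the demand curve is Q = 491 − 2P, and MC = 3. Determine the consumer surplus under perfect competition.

CS = 58806.25

Inverting demand: P = 245.5 − 0.5Q.
Perfect competition: P = MC = 3, so 245.5 − 0.5Q = 3 and Q = 485.
CS = ½·(245.5 − 3)·485 = 58806.25.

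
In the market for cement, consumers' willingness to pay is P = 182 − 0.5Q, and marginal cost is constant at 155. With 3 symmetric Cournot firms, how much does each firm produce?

q_i = 13.5

Cournot with 3 identical firms: the symmetric best-response condition is 182 − 2q = 155. Each firm produces q = 13.5, total output Q = 40.5, price P = 161.75.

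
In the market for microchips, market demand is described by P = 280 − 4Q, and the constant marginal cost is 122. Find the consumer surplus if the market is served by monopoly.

The monopolist equates marginal revenue to marginal cost: 280 − 8Q = 122, so Q = 19.75. From demand, P = 201.
CS = ½·(280 − 201)·19.75 = 780.125.

CS = 780.125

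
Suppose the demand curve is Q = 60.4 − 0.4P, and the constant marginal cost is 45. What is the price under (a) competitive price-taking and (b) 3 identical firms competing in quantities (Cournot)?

Competition: P = 45; Cournot: P = 71.5

Inverting demand: P = 151 − 2.5Q.
Under competition P = MC = 45, so Q = (151 − 45)/2.5 = 42.4.
In a 3-firm Cournot equilibrium, symmetry and the first-order condition give q = (151 − 45)/(10) = 10.6. So Q = 31.8 and P = 71.5.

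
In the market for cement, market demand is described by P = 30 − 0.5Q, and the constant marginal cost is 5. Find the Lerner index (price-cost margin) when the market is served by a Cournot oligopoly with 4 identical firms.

Cournot with 4 identical firms: the symmetric best-response condition is 30 − 2.5q = 5. Each firm produces q = 10, total output Q = 40, price P = 10.
Lerner index = (P − MC)/P = (10 − 5)/10 = 0.5.

Lerner index = 0.5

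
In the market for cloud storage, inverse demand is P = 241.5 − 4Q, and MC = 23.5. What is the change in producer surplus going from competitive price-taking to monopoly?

Under competition P = MC = 23.5, so Q = (241.5 − 23.5)/4 = 54.5.
PS = (23.5 − 23.5)·54.5 = 0.
Monopoly sets MR = MC: 241.5 − 8Q = 23.5 ⇒ Q = 27.25, P = 241.5 − 4·27.25 = 132.5.
PS = (132.5 − 23.5)·27.25 = 2970.25.
Change in producer surplus: 2970.25 − 0 = 2970.25.

Producer surplus rises by 2970.25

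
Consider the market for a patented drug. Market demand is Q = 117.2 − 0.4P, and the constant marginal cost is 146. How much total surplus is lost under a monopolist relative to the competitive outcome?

Inverting demand: P = 293 − 2.5Q.
Perfect competition: P = MC = 146, so 293 − 2.5Q = 146 and Q = 58.8.
The monopolist equates marginal revenue to marginal cost: 293 − 5Q = 146, so Q = 29.4. From demand, P = 219.5.
DWL is the triangle between Q = 29.4 and Q = 58.8: ½·(58.8 − 29.4)·(219.5 − 146) = 1080.45.

DWL = 1080.45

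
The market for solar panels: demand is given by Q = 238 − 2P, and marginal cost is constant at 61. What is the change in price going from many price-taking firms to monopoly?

Inverting demand: P = 119 − 0.5Q.
Perfect competition: P = MC = 61, so 119 − 0.5Q = 61 and Q = 116.
The monopolist equates marginal revenue to marginal cost: 119 − Q = 61, so Q = 58. From demand, P = 90.
Change in price: 90 − 61 = 29.

P rises by 29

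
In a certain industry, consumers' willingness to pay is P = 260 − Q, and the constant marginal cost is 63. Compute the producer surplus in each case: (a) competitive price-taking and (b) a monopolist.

Perfect competition: P = MC = 63, so 260 − Q = 63 and Q = 197.
PS = (63 − 63)·197 = 0.
Monopoly sets MR = MC: 260 − 2Q = 63 ⇒ Q = 98.5, P = 260 − 98.5 = 161.5.
PS = (161.5 − 63)·98.5 = 9702.25.

Competition: PS = 0; Monopoly: PS = 9702.25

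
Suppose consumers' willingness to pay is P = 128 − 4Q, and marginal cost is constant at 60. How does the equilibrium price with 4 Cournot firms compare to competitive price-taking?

Cournot: P = 73.6; Competition: P = 60

In a 4-firm Cournot equilibrium, symmetry and the first-order condition give q = (128 − 60)/(20) = 3.4. So Q = 13.6 and P = 73.6.
Competitive firms price at marginal cost: P = 60, giving Q = 17.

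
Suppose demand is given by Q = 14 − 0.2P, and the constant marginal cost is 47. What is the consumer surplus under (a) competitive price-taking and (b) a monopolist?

Inverting demand: P = 70 − 5Q.
Competitive firms price at marginal cost: P = 47, giving Q = 4.6.
CS = ½·(70 − 47)·4.6 = 52.9.
Monopoly sets MR = MC: 70 − 10Q = 47 ⇒ Q = 2.3, P = 70 − 5·2.3 = 58.5.
CS = ½·(70 − 58.5)·2.3 = 13.225.

Competition: CS = 52.9; Monopoly: CS = 13.225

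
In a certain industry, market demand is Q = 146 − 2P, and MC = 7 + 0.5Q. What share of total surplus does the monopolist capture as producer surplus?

PS/TS = 0.75

Inverting demand: P = 73 − 0.5Q.
A monopolist chooses Q where MR = MC. MR = 73 − Q; setting this equal to 7 + 0.5Q gives Q = 44 and P = 51.
CS = ½·(73 − 51)·44 = 484.
PS = P·Q − VC(Q) = 51·44 − (7·44 + ½·0.5·44²) = 1452.
Share captured = PS/TS = 1452/1936 = 0.75.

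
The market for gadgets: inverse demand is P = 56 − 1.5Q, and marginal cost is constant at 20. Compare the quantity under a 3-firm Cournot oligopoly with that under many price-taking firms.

Cournot: Q = 18; Competition: Q = 24

Cournot with 3 identical firms: the symmetric best-response condition is 56 − 6q = 20. Each firm produces q = 6, total output Q = 18, price P = 29.
Under competition P = MC = 20, so Q = (56 − 20)/1.5 = 24.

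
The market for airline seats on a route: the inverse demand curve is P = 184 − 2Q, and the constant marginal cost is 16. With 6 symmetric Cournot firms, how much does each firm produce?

q_i = 12

In a 6-firm Cournot equilibrium, symmetry and the first-order condition give q = (184 − 16)/(14) = 12. So Q = 72 and P = 40.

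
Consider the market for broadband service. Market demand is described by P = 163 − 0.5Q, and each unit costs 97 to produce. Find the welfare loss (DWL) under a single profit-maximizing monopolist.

Under competition P = MC = 97, so Q = (163 − 97)/0.5 = 132.
A monopolist chooses Q where MR = MC. MR = 163 − Q; setting this equal to 97 gives Q = 66 and P = 130.
DWL is the triangle between Q = 66 and Q = 132: ½·(132 − 66)·(130 − 97) = 1089.

DWL = 1089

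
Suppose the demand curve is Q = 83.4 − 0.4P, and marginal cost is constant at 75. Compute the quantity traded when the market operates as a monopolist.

Inverting demand: P = 208.5 − 2.5Q.
The monopolist equates marginal revenue to marginal cost: 208.5 − 5Q = 75, so Q = 26.7. From demand, P = 141.75.

Q = 26.7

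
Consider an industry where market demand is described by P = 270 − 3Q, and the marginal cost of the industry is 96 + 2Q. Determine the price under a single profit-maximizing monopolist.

P = 204.75

A monopolist chooses Q where MR = MC. MR = 270 − 6Q; setting this equal to 96 + 2Q gives Q = 21.75 and P = 204.75.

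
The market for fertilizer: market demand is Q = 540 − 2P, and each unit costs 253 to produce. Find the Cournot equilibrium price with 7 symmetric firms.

Inverting demand: P = 270 − 0.5Q.
With 7 symmetric Cournot firms, each firm's FOC gives 270 − 4q = 253, so q = 4.25, Q = 7·4.25 = 29.75, and P = 255.125.

P = 255.125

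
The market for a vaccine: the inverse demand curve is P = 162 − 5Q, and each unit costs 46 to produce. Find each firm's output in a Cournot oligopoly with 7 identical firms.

q_i = 2.9

With 7 symmetric Cournot firms, each firm's FOC gives 162 − 40q = 46, so q = 2.9, Q = 7·2.9 = 20.3, and P = 60.5.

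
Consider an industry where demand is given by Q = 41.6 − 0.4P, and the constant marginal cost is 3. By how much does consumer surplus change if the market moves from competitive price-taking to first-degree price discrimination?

Inverting demand: P = 104 − 2.5Q.
Competitive firms price at marginal cost: P = 3, giving Q = 40.4.
CS = ½·(104 − 3)·40.4 = 2040.2.
With perfect price discrimination, output is the efficient level Q = 40.4 (where demand meets MC), but every buyer pays their willingness to pay: CS = 0 and PS = total surplus.
CS = 0.
Change in consumer surplus: 0 − 2040.2 = −2040.2.

Consumer surplus falls by 2040.2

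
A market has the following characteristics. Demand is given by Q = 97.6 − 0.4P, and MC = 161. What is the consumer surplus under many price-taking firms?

CS = 1377.8

Inverting demand: P = 244 − 2.5Q.
Competitive firms price at marginal cost: P = 161, giving Q = 33.2.
CS = ½·(244 − 161)·33.2 = 1377.8.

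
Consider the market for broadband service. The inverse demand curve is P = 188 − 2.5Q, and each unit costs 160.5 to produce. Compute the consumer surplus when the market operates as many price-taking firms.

Perfect competition: P = MC = 160.5, so 188 − 2.5Q = 160.5 and Q = 11.
CS = ½·(188 − 160.5)·11 = 151.25.

CS = 151.25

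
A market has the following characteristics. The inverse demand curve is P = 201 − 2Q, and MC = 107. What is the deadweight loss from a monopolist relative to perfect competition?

Perfect competition: P = MC = 107, so 201 − 2Q = 107 and Q = 47.
Monopoly sets MR = MC: 201 − 4Q = 107 ⇒ Q = 23.5, P = 201 − 2·23.5 = 154.
DWL is the triangle between Q = 23.5 and Q = 47: ½·(47 − 23.5)·(154 − 107) = 552.25.

DWL = 552.25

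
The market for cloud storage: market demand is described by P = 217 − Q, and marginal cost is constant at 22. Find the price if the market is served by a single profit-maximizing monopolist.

Monopoly sets MR = MC: 217 − 2Q = 22 ⇒ Q = 97.5, P = 217 − 97.5 = 119.5.

P = 119.5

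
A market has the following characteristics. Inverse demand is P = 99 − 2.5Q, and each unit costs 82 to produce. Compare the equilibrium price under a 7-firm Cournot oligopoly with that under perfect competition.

Cournot: P = 84.125; Competition: P = 82

With 7 symmetric Cournot firms, each firm's FOC gives 99 − 20q = 82, so q = 0.85, Q = 7·0.85 = 5.95, and P = 84.125.
Perfect competition: P = MC = 82, so 99 − 2.5Q = 82 and Q = 6.8.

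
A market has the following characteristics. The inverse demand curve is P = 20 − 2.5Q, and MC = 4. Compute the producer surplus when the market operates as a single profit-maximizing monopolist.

PS = 25.6

A monopolist chooses Q where MR = MC. MR = 20 − 5Q; setting this equal to 4 gives Q = 3.2 and P = 12.
PS = (12 − 4)·3.2 = 25.6.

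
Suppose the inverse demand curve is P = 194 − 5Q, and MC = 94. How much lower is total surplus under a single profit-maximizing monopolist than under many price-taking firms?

Competitive firms price at marginal cost: P = 94, giving Q = 20.
CS = ½·(194 − 94)·20 = 1000; PS = (94 − 94)·20 = 0; TS = 1000.
The monopolist equates marginal revenue to marginal cost: 194 − 10Q = 94, so Q = 10. From demand, P = 144.
CS = ½·(194 − 144)·10 = 250; PS = (144 − 94)·10 = 500; TS = 750.
Change in total surplus: 750 − 1000 = −250.

Total surplus falls by 250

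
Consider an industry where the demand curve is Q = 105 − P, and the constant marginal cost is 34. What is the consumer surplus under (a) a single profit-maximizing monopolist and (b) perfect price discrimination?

Monopoly: CS = 630.125; Perfect PD: CS = 0

Inverting demand: P = 105 − Q.
A monopolist chooses Q where MR = MC. MR = 105 − 2Q; setting this equal to 34 gives Q = 35.5 and P = 69.5.
CS = ½·(105 − 69.5)·35.5 = 630.125.
With perfect price discrimination, output is the efficient level Q = 71 (where demand meets MC), but every buyer pays their willingness to pay: CS = 0 and PS = total surplus.
CS = 0.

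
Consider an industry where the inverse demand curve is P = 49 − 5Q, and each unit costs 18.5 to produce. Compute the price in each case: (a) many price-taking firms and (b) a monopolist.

Competition: P = 18.5; Monopoly: P = 33.75

Perfect competition: P = MC = 18.5, so 49 − 5Q = 18.5 and Q = 6.1.
Monopoly sets MR = MC: 49 − 10Q = 18.5 ⇒ Q = 3.05, P = 49 − 5·3.05 = 33.75.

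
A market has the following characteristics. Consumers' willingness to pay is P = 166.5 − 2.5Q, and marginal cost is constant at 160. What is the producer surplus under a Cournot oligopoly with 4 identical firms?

PS = 2.704

Cournot with 4 identical firms: the symmetric best-response condition is 166.5 − 12.5q = 160. Each firm produces q = 0.52, total output Q = 2.08, price P = 161.3.
PS = (161.3 − 160)·2.08 = 2.704.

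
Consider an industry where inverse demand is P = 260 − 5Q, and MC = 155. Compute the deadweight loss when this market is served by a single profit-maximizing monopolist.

DWL = 275.625

Competitive firms price at marginal cost: P = 155, giving Q = 21.
The monopolist equates marginal revenue to marginal cost: 260 − 10Q = 155, so Q = 10.5. From demand, P = 207.5.
DWL is the triangle between Q = 10.5 and Q = 21: ½·(21 − 10.5)·(207.5 − 155) = 275.625.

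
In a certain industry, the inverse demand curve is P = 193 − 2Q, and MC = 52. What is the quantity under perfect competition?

Q = 70.5

Perfect competition: P = MC = 52, so 193 − 2Q = 52 and Q = 70.5.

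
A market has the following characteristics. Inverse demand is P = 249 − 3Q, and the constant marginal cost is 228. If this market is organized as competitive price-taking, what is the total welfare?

Perfect competition: P = MC = 228, so 249 − 3Q = 228 and Q = 7.
CS = ½·(249 − 228)·7 = 73.5; PS = (228 − 228)·7 = 0; TS = 73.5.

TS = 73.5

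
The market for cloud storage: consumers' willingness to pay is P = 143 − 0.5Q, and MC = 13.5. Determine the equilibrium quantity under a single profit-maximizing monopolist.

Q = 129.5

The monopolist equates marginal revenue to marginal cost: 143 − Q = 13.5, so Q = 129.5. From demand, P = 78.25.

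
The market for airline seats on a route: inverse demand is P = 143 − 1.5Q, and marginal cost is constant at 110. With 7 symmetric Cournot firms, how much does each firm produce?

With 7 symmetric Cournot firms, each firm's FOC gives 143 − 12q = 110, so q = 2.75, Q = 7·2.75 = 19.25, and P = 114.125.

q_i = 2.75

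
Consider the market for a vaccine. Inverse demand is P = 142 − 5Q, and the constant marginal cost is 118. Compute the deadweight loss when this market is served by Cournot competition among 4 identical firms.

Under competition P = MC = 118, so Q = (142 − 118)/5 = 4.8.
Cournot with 4 identical firms: the symmetric best-response condition is 142 − 25q = 118. Each firm produces q = 0.96, total output Q = 3.84, price P = 122.8.
DWL is the triangle between Q = 3.84 and Q = 4.8: ½·(4.8 − 3.84)·(122.8 − 118) = 2.304.

DWL = 2.304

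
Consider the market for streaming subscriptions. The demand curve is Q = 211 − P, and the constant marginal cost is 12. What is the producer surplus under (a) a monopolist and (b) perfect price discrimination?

Monopoly: PS = 9900.25; Perfect PD: PS = 19800.5

Inverting demand: P = 211 − Q.
A monopolist chooses Q where MR = MC. MR = 211 − 2Q; setting this equal to 12 gives Q = 99.5 and P = 111.5.
PS = (111.5 − 12)·99.5 = 9900.25.
A perfectly discriminating monopolist sells every unit with P(Q) ≥ MC(Q), so output equals the competitive quantity Q = 199. Each buyer pays their reservation price, so CS = 0 and the firm captures all surplus.
PS = ½·(211 − 12)·199 = 19800.5.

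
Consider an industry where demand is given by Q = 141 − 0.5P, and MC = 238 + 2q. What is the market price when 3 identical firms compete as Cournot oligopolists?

Inverting demand: P = 282 − 2Q.
With 3 symmetric Cournot firms, each firm's FOC gives 282 − 8q = 238 + 2q, so q = 4.4, Q = 3·4.4 = 13.2, and P = 255.6.

P = 255.6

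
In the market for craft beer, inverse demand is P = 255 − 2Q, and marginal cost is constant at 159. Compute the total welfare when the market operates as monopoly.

TS = 1728

A monopolist chooses Q where MR = MC. MR = 255 − 4Q; setting this equal to 159 gives Q = 24 and P = 207.
CS = ½·(255 − 207)·24 = 576; PS = (207 − 159)·24 = 1152; TS = 1728.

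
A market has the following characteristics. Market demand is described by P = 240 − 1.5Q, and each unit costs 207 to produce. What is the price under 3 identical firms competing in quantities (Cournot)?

P = 215.25

In a 3-firm Cournot equilibrium, symmetry and the first-order condition give q = (240 − 207)/(6) = 5.5. So Q = 16.5 and P = 215.25.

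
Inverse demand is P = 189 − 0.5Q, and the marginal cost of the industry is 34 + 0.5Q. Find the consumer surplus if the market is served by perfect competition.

CS = 6006.25

Competitive equilibrium sets price equal to marginal cost: 189 − 0.5Q = 34 + 0.5Q, so Q = 155 and P = 111.5.
CS = ½·(189 − 111.5)·155 = 6006.25.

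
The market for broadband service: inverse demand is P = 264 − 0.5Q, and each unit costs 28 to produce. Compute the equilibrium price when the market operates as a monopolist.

P = 146

A monopolist chooses Q where MR = MC. MR = 264 − Q; setting this equal to 28 gives Q = 236 and P = 146.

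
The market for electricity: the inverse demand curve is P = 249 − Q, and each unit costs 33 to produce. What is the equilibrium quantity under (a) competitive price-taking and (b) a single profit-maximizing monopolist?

Competition: Q = 216; Monopoly: Q = 108

Under competition P = MC = 33, so Q = (249 − 33)/1 = 216.
The monopolist equates marginal revenue to marginal cost: 249 − 2Q = 33, so Q = 108. From demand, P = 141.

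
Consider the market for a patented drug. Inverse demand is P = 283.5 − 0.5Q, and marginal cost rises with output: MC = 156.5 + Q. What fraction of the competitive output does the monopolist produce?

Q_m/Q_c = 0.75

Monopoly sets MR = MC: 283.5 − Q = 156.5 + Q ⇒ Q = 63.5, P = 283.5 − 0.5·63.5 = 251.75.
Competitive equilibrium sets price equal to marginal cost: 283.5 − 0.5Q = 156.5 + Q, so Q = 254/3 and P = 1447/6.
Ratio Q_m/Q_c = 63.5/(254/3) = 0.75.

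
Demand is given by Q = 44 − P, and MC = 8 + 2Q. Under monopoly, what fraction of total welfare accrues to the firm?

PS/TS = 0.8

Inverting demand: P = 44 − Q.
The monopolist equates marginal revenue to marginal cost: 44 − 2Q = 8 + 2Q, so Q = 9. From demand, P = 35.
CS = ½·(44 − 35)·9 = 40.5.
PS = P·Q − VC(Q) = 35·9 − (8·9 + ½·2·9²) = 162.
Share captured = PS/TS = 162/202.5 = 0.8.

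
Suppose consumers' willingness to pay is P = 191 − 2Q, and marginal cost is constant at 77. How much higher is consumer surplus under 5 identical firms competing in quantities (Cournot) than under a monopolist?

CS rises by 1444

The monopolist equates marginal revenue to marginal cost: 191 − 4Q = 77, so Q = 28.5. From demand, P = 134.
CS = ½·(191 − 134)·28.5 = 812.25.
Cournot with 5 identical firms: the symmetric best-response condition is 191 − 12q = 77. Each firm produces q = 9.5, total output Q = 47.5, price P = 96.
CS = ½·(191 − 96)·47.5 = 2256.25.
Change in consumer surplus: 2256.25 − 812.25 = 1444.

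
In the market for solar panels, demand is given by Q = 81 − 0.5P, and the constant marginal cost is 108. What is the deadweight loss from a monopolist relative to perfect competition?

DWL = 182.25

Inverting demand: P = 162 − 2Q.
Competitive firms price at marginal cost: P = 108, giving Q = 27.
The monopolist equates marginal revenue to marginal cost: 162 − 4Q = 108, so Q = 13.5. From demand, P = 135.
DWL is the triangle between Q = 13.5 and Q = 27: ½·(27 − 13.5)·(135 − 108) = 182.25.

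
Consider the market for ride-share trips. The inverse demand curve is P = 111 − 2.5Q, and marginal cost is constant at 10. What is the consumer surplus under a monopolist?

The monopolist equates marginal revenue to marginal cost: 111 − 5Q = 10, so Q = 20.2. From demand, P = 60.5.
CS = ½·(111 − 60.5)·20.2 = 510.05.

CS = 510.05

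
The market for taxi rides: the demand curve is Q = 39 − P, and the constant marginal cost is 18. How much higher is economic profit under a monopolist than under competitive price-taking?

π rises by 110.25

Inverting demand: P = 39 − Q.
Perfect competition: P = MC = 18, so 39 − Q = 18 and Q = 21.
Profit = (18 − 18)·21 = 0.
The monopolist equates marginal revenue to marginal cost: 39 − 2Q = 18, so Q = 10.5. From demand, P = 28.5.
Profit = (28.5 − 18)·10.5 = 110.25.
Change in economic profit: 110.25 − 0 = 110.25.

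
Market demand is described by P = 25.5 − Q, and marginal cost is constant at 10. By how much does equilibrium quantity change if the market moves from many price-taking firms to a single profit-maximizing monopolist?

Competitive firms price at marginal cost: P = 10, giving Q = 15.5.
Monopoly sets MR = MC: 25.5 − 2Q = 10 ⇒ Q = 7.75, P = 25.5 − 7.75 = 17.75.
Change in equilibrium quantity: 7.75 − 15.5 = −7.75.

Equilibrium quantity falls by 7.75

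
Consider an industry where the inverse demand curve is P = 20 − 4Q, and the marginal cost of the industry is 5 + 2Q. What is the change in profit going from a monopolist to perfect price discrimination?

π rises by 7.5

Monopoly sets MR = MC: 20 − 8Q = 5 + 2Q ⇒ Q = 1.5, P = 20 − 4·1.5 = 14.
Profit = 14·1.5 − (5·1.5 + ½·2·1.5²) = 11.25.
Under first-degree price discrimination the firm charges each unit its demand price and produces up to where P = MC, i.e. Q = 2.5. Consumer surplus is zero; producer surplus equals total surplus.
PS equals the full surplus area, 18.75. Profit = 18.75 = 18.75.
Change in profit: 18.75 − 11.25 = 7.5.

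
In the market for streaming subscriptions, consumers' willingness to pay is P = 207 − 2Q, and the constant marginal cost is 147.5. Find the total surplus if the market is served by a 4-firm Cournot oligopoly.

With 4 symmetric Cournot firms, each firm's FOC gives 207 − 10q = 147.5, so q = 5.95, Q = 4·5.95 = 23.8, and P = 159.4.
CS = ½·(207 − 159.4)·23.8 = 566.44; PS = (159.4 − 147.5)·23.8 = 283.22; TS = 849.66.

TS = 849.66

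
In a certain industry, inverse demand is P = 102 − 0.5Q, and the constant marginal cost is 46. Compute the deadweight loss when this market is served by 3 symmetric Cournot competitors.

Competitive firms price at marginal cost: P = 46, giving Q = 112.
Cournot with 3 identical firms: the symmetric best-response condition is 102 − 2q = 46. Each firm produces q = 28, total output Q = 84, price P = 60.
DWL is the triangle between Q = 84 and Q = 112: ½·(112 − 84)·(60 − 46) = 196.

DWL = 196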